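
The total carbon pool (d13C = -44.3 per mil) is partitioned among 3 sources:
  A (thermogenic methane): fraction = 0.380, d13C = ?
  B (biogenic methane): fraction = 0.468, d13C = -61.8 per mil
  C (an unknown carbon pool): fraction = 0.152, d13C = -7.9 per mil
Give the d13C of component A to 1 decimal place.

-37.3 per mil

Isotope mass balance: δ_bulk = Σ fᵢ·δᵢ.
-44.3 = 0.380×δ_A + 0.468×(-61.8) + 0.152×(-7.9)
0.380·δ_A = -44.3 − (-30.123) = -14.177
δ_A = -14.177 / 0.380 = -37.31 per mil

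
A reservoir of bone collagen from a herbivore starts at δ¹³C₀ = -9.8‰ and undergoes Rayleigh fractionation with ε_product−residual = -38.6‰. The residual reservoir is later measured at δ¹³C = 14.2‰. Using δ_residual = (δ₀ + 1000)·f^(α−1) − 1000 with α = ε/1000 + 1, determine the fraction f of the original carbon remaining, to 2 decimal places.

0.54

α − 1 = ε/1000 = -0.0386
(δ_res + 1000)/(δ₀ + 1000) = (14.2 + 1000)/(-9.8 + 1000) = 1014.2/990.2 = 1.024238
f = 1.024238^(1/-0.0386) = exp(ln(1.024238)/-0.0386) = exp(0.02395/-0.0386)
f = exp(-0.6204) = 0.5377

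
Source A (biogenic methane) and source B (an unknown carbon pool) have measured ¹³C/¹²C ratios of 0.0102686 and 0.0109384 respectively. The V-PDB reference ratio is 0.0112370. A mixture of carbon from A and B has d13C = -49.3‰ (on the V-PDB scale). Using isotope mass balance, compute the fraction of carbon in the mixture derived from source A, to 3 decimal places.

0.381

δ_A = (0.0102686/0.0112370 − 1)×1000 = (0.913820 − 1)×1000 = -86.180‰
δ_B = (0.0109384/0.0112370 − 1)×1000 = (0.973427 − 1)×1000 = -26.573‰
f_A = (δ_mix − δ_B)/(δ_A − δ_B) = (-49.3 − (-26.573))/(-86.180 − (-26.573))
f_A = -22.727 / -59.607 = 0.3813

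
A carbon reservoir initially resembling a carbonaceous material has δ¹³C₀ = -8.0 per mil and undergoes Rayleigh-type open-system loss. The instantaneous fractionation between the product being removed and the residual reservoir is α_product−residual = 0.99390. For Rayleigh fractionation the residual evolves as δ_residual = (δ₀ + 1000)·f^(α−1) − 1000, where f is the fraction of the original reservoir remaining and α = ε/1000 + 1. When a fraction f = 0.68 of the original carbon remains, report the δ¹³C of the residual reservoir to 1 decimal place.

Rayleigh residual: δ_res = (δ₀ + 1000)·f^(α−1) − 1000
α − 1 = -0.00610
f^(α−1) = 0.68^(-0.00610) = 1.002355
δ_res = (-8.0 + 1000) × 1.002355 − 1000 = 994.336 − 1000 = -5.66 per mil

-5.7 per mil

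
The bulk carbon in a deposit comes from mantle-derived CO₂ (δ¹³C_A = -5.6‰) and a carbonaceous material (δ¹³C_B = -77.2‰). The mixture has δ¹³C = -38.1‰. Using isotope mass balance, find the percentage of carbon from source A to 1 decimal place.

δ_mix = f_A·δ_A + (1 − f_A)·δ_B  ⇒  f_A = (δ_mix − δ_B)/(δ_A − δ_B)
f_A = (-38.1 − (-77.2)) / (-5.6 − (-77.2))
f_A = 39.1 / 71.6 = 0.5461

54.6%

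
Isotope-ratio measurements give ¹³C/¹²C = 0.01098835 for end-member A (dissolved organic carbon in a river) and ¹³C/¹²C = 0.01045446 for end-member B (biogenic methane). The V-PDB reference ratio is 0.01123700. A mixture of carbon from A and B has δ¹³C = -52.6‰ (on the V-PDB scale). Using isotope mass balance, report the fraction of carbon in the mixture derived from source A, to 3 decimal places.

δ_A = (0.01098835/0.01123700 − 1)×1000 = (0.977872 − 1)×1000 = -22.128‰
δ_B = (0.01045446/0.01123700 − 1)×1000 = (0.930360 − 1)×1000 = -69.640‰
f_A = (δ_mix − δ_B)/(δ_A − δ_B) = (-52.6 − (-69.640))/(-22.128 − (-69.640))
f_A = 17.040 / 47.512 = 0.3586

0.359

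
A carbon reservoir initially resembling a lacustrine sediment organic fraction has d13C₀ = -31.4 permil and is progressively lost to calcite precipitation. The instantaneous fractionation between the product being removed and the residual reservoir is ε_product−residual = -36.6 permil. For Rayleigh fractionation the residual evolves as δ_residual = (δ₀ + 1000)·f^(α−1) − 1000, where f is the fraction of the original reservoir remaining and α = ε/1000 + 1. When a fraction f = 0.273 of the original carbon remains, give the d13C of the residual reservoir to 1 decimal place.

15.7 permil

Rayleigh residual: δ_res = (δ₀ + 1000)·f^(α−1) − 1000
α = ε/1000 + 1 = 0.96340, so α − 1 = -0.03660
f^(α−1) = 0.273^(-0.03660) = 1.048664
δ_res = (-31.4 + 1000) × 1.048664 − 1000 = 1015.736 − 1000 = 15.74 permil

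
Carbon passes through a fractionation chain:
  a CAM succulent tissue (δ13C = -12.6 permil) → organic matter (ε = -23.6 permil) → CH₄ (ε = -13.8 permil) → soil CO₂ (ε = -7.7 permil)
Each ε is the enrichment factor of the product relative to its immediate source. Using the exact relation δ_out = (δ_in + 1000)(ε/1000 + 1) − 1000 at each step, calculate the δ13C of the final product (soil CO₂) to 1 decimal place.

-56.5 permil

step 1: δ = (-12.60 + 1000)·(-23.6/1000 + 1) − 1000 = -35.90 permil
step 2: δ = (-35.90 + 1000)·(-13.8/1000 + 1) − 1000 = -49.21 permil
step 3: δ = (-49.21 + 1000)·(-7.7/1000 + 1) − 1000 = -56.53 permil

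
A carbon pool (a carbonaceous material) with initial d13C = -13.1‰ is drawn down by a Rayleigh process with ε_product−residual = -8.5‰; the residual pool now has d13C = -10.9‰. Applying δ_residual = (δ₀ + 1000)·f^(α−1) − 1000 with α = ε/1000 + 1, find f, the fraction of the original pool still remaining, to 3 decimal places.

0.770

α − 1 = ε/1000 = -0.0085
(δ_res + 1000)/(δ₀ + 1000) = (-10.9 + 1000)/(-13.1 + 1000) = 989.1/986.9 = 1.002229
f = 1.002229^(1/-0.0085) = exp(ln(1.002229)/-0.0085) = exp(0.00223/-0.0085)
f = exp(-0.2620) = 0.7695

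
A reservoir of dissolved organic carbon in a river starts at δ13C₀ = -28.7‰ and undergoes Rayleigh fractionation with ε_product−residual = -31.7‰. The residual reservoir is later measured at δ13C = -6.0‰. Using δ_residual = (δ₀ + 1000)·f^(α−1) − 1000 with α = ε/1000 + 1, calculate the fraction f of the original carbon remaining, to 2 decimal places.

0.48

α − 1 = ε/1000 = -0.0317
(δ_res + 1000)/(δ₀ + 1000) = (-6.0 + 1000)/(-28.7 + 1000) = 994.0/971.3 = 1.023371
f = 1.023371^(1/-0.0317) = exp(ln(1.023371)/-0.0317) = exp(0.02310/-0.0317)
f = exp(-0.7288) = 0.4825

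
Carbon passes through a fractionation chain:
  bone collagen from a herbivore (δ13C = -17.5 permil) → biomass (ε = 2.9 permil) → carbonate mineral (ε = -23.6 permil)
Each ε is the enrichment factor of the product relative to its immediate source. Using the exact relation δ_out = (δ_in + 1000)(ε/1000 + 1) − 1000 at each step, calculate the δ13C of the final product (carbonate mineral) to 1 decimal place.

step 1: δ = (-17.50 + 1000)·(2.9/1000 + 1) − 1000 = -14.65 permil
step 2: δ = (-14.65 + 1000)·(-23.6/1000 + 1) − 1000 = -37.90 permil

-37.9 permil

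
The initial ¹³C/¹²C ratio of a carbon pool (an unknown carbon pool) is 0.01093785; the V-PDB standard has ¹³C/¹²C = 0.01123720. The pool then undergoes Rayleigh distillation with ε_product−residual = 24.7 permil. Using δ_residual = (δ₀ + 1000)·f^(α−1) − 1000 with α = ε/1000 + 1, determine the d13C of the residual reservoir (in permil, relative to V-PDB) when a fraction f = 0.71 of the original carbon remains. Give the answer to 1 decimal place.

-34.8 permil

δ₀ = (0.01093785/0.01123720 − 1)×1000 = (0.973361 − 1)×1000 = -26.639 permil
α − 1 = ε/1000 = 0.0247
f^(α−1) = 0.71^(0.0247) = 0.991576
δ_res = (-26.639 + 1000) × 0.991576 − 1000 = 965.161 − 1000 = -34.84 permil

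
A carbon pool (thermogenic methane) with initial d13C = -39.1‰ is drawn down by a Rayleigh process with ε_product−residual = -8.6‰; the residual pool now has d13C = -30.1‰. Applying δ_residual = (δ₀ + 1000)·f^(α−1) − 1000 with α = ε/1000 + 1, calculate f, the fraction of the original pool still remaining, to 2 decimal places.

α − 1 = ε/1000 = -0.0086
(δ_res + 1000)/(δ₀ + 1000) = (-30.1 + 1000)/(-39.1 + 1000) = 969.9/960.9 = 1.009366
f = 1.009366^(1/-0.0086) = exp(ln(1.009366)/-0.0086) = exp(0.00932/-0.0086)
f = exp(-1.0840) = 0.3382

0.34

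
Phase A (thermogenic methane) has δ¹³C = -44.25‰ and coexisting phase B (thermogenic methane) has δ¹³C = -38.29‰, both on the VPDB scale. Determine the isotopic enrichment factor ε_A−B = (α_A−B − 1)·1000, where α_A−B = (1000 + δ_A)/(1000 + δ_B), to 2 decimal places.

-6.20‰

α_A−B = (1000 + -44.25) / (1000 + -38.29) = 955.75 / 961.71 = 0.993803
ε_A−B = (0.993803 − 1) × 1000 = -6.197‰
(The approximation ε ≈ δ_A − δ_B would give -5.96‰.)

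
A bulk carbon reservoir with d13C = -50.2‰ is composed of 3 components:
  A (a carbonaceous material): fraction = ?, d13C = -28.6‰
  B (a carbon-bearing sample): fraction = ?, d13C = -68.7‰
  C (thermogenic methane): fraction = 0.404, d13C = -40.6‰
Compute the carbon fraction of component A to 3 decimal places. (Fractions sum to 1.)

0.178

Let f_A and f_B be the unknown fractions; fractions sum to 1 so f_A + f_B = 0.596.
Mass balance: Σ fᵢ·δᵢ = δ_bulk ⇒ f_A·(-28.6) + f_B·(-68.7) = -50.2 − (-16.402) = -33.798
Substitute f_B = 0.596 − f_A:
f_A·(-28.6 − -68.7) = -33.798 − 0.596×(-68.7) = 7.148
f_A = 7.148 / 40.1 = 0.1782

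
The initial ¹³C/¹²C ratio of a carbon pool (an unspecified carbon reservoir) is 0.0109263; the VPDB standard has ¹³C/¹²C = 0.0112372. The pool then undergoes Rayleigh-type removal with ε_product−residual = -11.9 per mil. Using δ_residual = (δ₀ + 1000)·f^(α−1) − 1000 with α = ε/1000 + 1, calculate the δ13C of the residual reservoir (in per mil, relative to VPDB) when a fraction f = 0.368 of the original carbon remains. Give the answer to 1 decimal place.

-16.0 per mil

δ₀ = (0.0109263/0.0112372 − 1)×1000 = (0.972333 − 1)×1000 = -27.667 per mil
α − 1 = ε/1000 = -0.0119
f^(α−1) = 0.368^(-0.0119) = 1.011967
δ_res = (-27.667 + 1000) × 1.011967 − 1000 = 983.969 − 1000 = -16.03 per mil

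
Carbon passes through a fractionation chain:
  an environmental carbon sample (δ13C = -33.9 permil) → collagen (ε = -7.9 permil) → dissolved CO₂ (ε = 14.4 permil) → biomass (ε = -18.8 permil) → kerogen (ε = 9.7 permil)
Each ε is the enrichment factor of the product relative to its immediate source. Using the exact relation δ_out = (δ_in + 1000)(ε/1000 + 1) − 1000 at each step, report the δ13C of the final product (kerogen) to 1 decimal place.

-36.8 permil

step 1: δ = (-33.90 + 1000)·(-7.9/1000 + 1) − 1000 = -41.53 permil
step 2: δ = (-41.53 + 1000)·(14.4/1000 + 1) − 1000 = -27.73 permil
step 3: δ = (-27.73 + 1000)·(-18.8/1000 + 1) − 1000 = -46.01 permil
step 4: δ = (-46.01 + 1000)·(9.7/1000 + 1) − 1000 = -36.76 permil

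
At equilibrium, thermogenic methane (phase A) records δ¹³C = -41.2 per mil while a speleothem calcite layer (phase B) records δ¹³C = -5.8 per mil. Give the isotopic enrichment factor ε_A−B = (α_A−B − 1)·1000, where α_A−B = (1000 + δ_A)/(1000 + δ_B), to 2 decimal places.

α_A−B = (1000 + -41.2) / (1000 + -5.8) = 958.8 / 994.2 = 0.964393
ε_A−B = (0.964393 − 1) × 1000 = -35.607 per mil
(The approximation ε ≈ δ_A − δ_B would give -35.4 per mil.)

-35.61 per mil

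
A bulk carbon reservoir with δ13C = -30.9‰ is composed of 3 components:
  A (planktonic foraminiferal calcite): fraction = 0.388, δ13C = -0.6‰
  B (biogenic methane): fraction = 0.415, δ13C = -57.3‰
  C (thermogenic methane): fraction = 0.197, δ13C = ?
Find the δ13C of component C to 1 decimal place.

-35.0‰

Isotope mass balance: δ_bulk = Σ fᵢ·δᵢ.
-30.9 = 0.388×(-0.6) + 0.415×(-57.3) + 0.197×δ_C
0.197·δ_C = -30.9 − (-24.012) = -6.888
δ_C = -6.888 / 0.197 = -34.96‰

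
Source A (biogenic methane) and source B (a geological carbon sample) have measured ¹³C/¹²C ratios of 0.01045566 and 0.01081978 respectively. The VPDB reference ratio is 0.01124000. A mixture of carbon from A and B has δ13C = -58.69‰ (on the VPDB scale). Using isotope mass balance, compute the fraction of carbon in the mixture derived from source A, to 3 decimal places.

0.658

δ_A = (0.01045566/0.01124000 − 1)×1000 = (0.930219 − 1)×1000 = -69.781‰
δ_B = (0.01081978/0.01124000 − 1)×1000 = (0.962614 − 1)×1000 = -37.386‰
f_A = (δ_mix − δ_B)/(δ_A − δ_B) = (-58.69 − (-37.386))/(-69.781 − (-37.386))
f_A = -21.304 / -32.395 = 0.6576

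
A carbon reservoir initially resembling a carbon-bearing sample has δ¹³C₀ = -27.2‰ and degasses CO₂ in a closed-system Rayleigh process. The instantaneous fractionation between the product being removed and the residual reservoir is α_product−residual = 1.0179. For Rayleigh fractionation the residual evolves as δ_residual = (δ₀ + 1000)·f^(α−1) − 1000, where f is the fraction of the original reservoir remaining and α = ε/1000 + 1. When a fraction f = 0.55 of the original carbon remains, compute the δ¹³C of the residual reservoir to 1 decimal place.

Rayleigh residual: δ_res = (δ₀ + 1000)·f^(α−1) − 1000
α − 1 = 0.01790
f^(α−1) = 0.55^(0.01790) = 0.989356
δ_res = (-27.2 + 1000) × 0.989356 − 1000 = 962.445 − 1000 = -37.55‰

-37.6‰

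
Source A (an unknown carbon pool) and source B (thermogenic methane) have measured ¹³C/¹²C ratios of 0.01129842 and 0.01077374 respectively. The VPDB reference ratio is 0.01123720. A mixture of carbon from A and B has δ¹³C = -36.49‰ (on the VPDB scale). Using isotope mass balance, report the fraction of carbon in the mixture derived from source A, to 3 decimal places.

δ_A = (0.01129842/0.01123720 − 1)×1000 = (1.005448 − 1)×1000 = 5.448‰
δ_B = (0.01077374/0.01123720 − 1)×1000 = (0.958757 − 1)×1000 = -41.243‰
f_A = (δ_mix − δ_B)/(δ_A − δ_B) = (-36.49 − (-41.243))/(5.448 − (-41.243))
f_A = 4.753 / 46.691 = 0.1018

0.102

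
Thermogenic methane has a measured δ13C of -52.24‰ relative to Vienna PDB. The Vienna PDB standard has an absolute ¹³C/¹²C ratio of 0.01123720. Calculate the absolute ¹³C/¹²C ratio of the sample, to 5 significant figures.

0.010650

R_sample = R_standard × (δ13C/1000 + 1)
R_sample = 0.01123720 × (-52.24/1000 + 1) = 0.01123720 × 0.947760
R_sample = 0.0106502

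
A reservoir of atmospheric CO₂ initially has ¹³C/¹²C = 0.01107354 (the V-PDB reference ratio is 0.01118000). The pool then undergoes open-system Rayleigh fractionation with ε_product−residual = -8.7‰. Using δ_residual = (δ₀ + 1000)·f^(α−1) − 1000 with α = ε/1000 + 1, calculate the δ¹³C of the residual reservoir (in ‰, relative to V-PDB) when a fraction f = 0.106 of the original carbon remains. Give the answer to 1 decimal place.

δ₀ = (0.01107354/0.01118000 − 1)×1000 = (0.990478 − 1)×1000 = -9.522‰
α − 1 = ε/1000 = -0.0087
f^(α−1) = 0.106^(-0.0087) = 1.019717
δ_res = (-9.522 + 1000) × 1.019717 − 1000 = 1010.007 − 1000 = 10.01‰

10.0‰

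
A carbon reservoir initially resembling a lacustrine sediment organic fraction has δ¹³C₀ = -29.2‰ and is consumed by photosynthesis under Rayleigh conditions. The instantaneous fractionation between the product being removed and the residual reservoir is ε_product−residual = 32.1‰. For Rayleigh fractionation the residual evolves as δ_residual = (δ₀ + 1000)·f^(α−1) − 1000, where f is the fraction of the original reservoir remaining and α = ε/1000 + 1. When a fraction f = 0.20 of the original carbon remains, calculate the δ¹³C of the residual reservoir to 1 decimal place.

Rayleigh residual: δ_res = (δ₀ + 1000)·f^(α−1) − 1000
α = ε/1000 + 1 = 1.03210, so α − 1 = 0.03210
f^(α−1) = 0.20^(0.03210) = 0.949649
δ_res = (-29.2 + 1000) × 0.949649 − 1000 = 921.919 − 1000 = -78.08‰

-78.1‰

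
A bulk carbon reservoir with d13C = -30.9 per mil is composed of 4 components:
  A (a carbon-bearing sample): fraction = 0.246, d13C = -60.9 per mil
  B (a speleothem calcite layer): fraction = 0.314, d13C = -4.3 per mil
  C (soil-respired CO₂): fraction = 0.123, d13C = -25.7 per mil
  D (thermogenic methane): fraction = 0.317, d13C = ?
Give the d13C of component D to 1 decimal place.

-36.0 per mil

Isotope mass balance: δ_bulk = Σ fᵢ·δᵢ.
-30.9 = 0.246×(-60.9) + 0.314×(-4.3) + 0.123×(-25.7) + 0.317×δ_D
0.317·δ_D = -30.9 − (-19.493) = -11.407
δ_D = -11.407 / 0.317 = -35.99 per mil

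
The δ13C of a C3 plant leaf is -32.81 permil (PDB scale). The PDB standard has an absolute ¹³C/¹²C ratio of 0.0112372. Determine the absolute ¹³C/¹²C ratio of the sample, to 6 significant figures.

0.0108685

R_sample = R_standard × (δ13C/1000 + 1)
R_sample = 0.0112372 × (-32.81/1000 + 1) = 0.0112372 × 0.967190
R_sample = 0.0108685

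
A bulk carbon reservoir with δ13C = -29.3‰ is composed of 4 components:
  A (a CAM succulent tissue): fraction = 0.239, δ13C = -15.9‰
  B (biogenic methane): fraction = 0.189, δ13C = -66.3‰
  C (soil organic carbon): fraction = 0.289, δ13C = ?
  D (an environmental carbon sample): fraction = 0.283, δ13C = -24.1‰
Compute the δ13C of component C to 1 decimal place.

Isotope mass balance: δ_bulk = Σ fᵢ·δᵢ.
-29.3 = 0.239×(-15.9) + 0.189×(-66.3) + 0.289×δ_C + 0.283×(-24.1)
0.289·δ_C = -29.3 − (-23.151) = -6.149
δ_C = -6.149 / 0.289 = -21.28‰

-21.3‰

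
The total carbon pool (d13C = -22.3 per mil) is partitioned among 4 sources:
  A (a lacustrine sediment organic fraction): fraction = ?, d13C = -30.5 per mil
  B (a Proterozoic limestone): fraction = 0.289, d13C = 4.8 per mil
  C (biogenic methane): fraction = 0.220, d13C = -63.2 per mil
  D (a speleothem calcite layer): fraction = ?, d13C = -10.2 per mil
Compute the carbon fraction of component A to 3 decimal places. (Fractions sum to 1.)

Let f_A and f_D be the unknown fractions; fractions sum to 1 so f_A + f_D = 0.491.
Mass balance: Σ fᵢ·δᵢ = δ_bulk ⇒ f_A·(-30.5) + f_D·(-10.2) = -22.3 − (-12.517) = -9.783
Substitute f_D = 0.491 − f_A:
f_A·(-30.5 − -10.2) = -9.783 − 0.491×(-10.2) = -4.775
f_A = -4.775 / -20.3 = 0.2352

0.235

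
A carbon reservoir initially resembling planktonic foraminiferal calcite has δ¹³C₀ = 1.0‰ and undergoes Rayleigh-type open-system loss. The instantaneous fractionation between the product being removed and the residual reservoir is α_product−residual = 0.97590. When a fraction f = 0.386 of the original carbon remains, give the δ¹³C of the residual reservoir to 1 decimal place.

Rayleigh residual: δ_res = (δ₀ + 1000)·f^(α−1) − 1000
α − 1 = -0.02410
f^(α−1) = 0.386^(-0.02410) = 1.023206
δ_res = (1.0 + 1000) × 1.023206 − 1000 = 1024.230 − 1000 = 24.23‰

24.2‰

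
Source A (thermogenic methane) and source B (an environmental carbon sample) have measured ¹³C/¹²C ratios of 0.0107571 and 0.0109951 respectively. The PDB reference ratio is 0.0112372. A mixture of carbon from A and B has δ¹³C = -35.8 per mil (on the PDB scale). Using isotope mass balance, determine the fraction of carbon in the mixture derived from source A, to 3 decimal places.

0.673

δ_A = (0.0107571/0.0112372 − 1)×1000 = (0.957276 − 1)×1000 = -42.724 per mil
δ_B = (0.0109951/0.0112372 − 1)×1000 = (0.978455 − 1)×1000 = -21.545 per mil
f_A = (δ_mix − δ_B)/(δ_A − δ_B) = (-35.8 − (-21.545))/(-42.724 − (-21.545))
f_A = -14.255 / -21.180 = 0.6731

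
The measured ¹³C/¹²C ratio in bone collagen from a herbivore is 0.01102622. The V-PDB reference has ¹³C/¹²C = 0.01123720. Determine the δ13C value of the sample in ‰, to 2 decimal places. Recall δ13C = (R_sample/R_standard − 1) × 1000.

-18.78‰

δ13C = (R_sample / R_standard − 1) × 1000
R_sample / R_standard = 0.01102622 / 0.01123720 = 0.981225
δ13C = (0.981225 − 1) × 1000 = -18.775‰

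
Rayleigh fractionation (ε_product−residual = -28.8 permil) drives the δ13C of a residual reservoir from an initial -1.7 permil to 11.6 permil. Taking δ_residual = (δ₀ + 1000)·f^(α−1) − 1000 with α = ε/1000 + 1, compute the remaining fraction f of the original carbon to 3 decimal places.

0.632

α − 1 = ε/1000 = -0.0288
(δ_res + 1000)/(δ₀ + 1000) = (11.6 + 1000)/(-1.7 + 1000) = 1011.6/998.3 = 1.013323
f = 1.013323^(1/-0.0288) = exp(ln(1.013323)/-0.0288) = exp(0.01323/-0.0288)
f = exp(-0.4595) = 0.6316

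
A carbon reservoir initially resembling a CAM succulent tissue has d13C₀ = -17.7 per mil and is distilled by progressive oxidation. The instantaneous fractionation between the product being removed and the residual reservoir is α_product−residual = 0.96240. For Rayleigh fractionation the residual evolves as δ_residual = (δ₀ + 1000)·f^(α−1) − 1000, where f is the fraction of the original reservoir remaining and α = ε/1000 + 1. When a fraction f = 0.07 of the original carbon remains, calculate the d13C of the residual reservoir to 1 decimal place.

85.6 per mil

Rayleigh residual: δ_res = (δ₀ + 1000)·f^(α−1) − 1000
α − 1 = -0.03760
f^(α−1) = 0.07^(-0.03760) = 1.105158
δ_res = (-17.7 + 1000) × 1.105158 − 1000 = 1085.597 − 1000 = 85.60 per mil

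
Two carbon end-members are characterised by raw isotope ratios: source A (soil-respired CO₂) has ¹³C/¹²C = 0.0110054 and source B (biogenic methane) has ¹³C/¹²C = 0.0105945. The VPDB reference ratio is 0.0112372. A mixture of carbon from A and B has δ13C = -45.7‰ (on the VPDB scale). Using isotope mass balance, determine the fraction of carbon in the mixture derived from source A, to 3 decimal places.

δ_A = (0.0110054/0.0112372 − 1)×1000 = (0.979372 − 1)×1000 = -20.628‰
δ_B = (0.0105945/0.0112372 − 1)×1000 = (0.942806 − 1)×1000 = -57.194‰
f_A = (δ_mix − δ_B)/(δ_A − δ_B) = (-45.7 − (-57.194))/(-20.628 − (-57.194))
f_A = 11.494 / 36.566 = 0.3143

0.314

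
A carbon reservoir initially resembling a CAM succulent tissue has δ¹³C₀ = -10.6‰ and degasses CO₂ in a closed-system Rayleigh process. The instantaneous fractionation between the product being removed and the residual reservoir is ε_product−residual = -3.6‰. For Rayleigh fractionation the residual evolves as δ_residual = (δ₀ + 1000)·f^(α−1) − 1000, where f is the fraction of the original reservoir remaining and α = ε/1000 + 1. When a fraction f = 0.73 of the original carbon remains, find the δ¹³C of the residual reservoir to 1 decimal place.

Rayleigh residual: δ_res = (δ₀ + 1000)·f^(α−1) − 1000
α = ε/1000 + 1 = 0.99640, so α − 1 = -0.00360
f^(α−1) = 0.73^(-0.00360) = 1.001134
δ_res = (-10.6 + 1000) × 1.001134 − 1000 = 990.522 − 1000 = -9.48‰

-9.5‰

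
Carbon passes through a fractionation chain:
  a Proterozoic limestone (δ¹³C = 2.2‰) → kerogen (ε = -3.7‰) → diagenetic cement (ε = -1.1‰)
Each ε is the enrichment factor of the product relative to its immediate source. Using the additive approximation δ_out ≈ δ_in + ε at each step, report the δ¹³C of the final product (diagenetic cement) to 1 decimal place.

-2.6‰

step 1: δ ≈ 2.2 + (-3.7) = -1.5‰
step 2: δ ≈ -1.5 + (-1.1) = -2.6‰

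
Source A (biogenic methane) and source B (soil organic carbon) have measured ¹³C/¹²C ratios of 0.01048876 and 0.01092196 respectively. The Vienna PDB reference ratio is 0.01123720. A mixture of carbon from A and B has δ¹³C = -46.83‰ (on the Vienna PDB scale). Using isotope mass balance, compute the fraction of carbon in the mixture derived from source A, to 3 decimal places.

δ_A = (0.01048876/0.01123720 − 1)×1000 = (0.933396 − 1)×1000 = -66.604‰
δ_B = (0.01092196/0.01123720 − 1)×1000 = (0.971947 − 1)×1000 = -28.053‰
f_A = (δ_mix − δ_B)/(δ_A − δ_B) = (-46.83 − (-28.053))/(-66.604 − (-28.053))
f_A = -18.777 / -38.551 = 0.4871

0.487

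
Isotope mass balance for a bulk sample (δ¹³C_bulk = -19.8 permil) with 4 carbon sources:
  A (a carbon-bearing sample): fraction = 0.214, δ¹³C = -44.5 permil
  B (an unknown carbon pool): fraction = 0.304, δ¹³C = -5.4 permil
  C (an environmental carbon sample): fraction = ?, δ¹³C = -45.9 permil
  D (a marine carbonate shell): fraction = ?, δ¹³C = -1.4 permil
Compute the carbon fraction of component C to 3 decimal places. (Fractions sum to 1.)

0.179

Let f_C and f_D be the unknown fractions; fractions sum to 1 so f_C + f_D = 0.482.
Mass balance: Σ fᵢ·δᵢ = δ_bulk ⇒ f_C·(-45.9) + f_D·(-1.4) = -19.8 − (-11.165) = -8.635
Substitute f_D = 0.482 − f_C:
f_C·(-45.9 − -1.4) = -8.635 − 0.482×(-1.4) = -7.961
f_C = -7.961 / -44.5 = 0.1789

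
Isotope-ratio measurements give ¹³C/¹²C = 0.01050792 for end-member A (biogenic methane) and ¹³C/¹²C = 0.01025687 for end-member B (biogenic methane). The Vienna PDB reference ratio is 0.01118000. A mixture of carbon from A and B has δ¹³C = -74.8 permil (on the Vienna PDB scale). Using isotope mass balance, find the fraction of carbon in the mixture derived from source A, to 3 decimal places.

δ_A = (0.01050792/0.01118000 − 1)×1000 = (0.939886 − 1)×1000 = -60.114 permil
δ_B = (0.01025687/0.01118000 − 1)×1000 = (0.917430 − 1)×1000 = -82.570 permil
f_A = (δ_mix − δ_B)/(δ_A − δ_B) = (-74.8 − (-82.570))/(-60.114 − (-82.570))
f_A = 7.770 / 22.455 = 0.3460

0.346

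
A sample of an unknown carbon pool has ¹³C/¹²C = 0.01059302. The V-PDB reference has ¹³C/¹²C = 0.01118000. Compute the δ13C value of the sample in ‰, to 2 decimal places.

δ13C = (R_sample / R_standard − 1) × 1000
R_sample / R_standard = 0.01059302 / 0.01118000 = 0.947497
δ13C = (0.947497 − 1) × 1000 = -52.503‰

-52.50‰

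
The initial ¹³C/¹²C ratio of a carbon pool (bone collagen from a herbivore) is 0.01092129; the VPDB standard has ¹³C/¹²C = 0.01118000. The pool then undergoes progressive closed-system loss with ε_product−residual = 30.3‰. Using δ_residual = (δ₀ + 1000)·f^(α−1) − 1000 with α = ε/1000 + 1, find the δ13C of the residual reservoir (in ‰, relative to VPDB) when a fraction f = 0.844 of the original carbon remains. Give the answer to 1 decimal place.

-28.1‰

δ₀ = (0.01092129/0.01118000 − 1)×1000 = (0.976860 − 1)×1000 = -23.140‰
α − 1 = ε/1000 = 0.0303
f^(α−1) = 0.844^(0.0303) = 0.994874
δ_res = (-23.140 + 1000) × 0.994874 − 1000 = 971.852 − 1000 = -28.15‰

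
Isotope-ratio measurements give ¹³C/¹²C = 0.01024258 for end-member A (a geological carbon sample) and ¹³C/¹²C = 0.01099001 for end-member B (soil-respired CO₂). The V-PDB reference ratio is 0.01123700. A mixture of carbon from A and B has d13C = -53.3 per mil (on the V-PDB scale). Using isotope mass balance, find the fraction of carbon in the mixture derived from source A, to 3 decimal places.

δ_A = (0.01024258/0.01123700 − 1)×1000 = (0.911505 − 1)×1000 = -88.495 per mil
δ_B = (0.01099001/0.01123700 − 1)×1000 = (0.978020 − 1)×1000 = -21.980 per mil
f_A = (δ_mix − δ_B)/(δ_A − δ_B) = (-53.3 − (-21.980))/(-88.495 − (-21.980))
f_A = -31.320 / -66.515 = 0.4709

0.471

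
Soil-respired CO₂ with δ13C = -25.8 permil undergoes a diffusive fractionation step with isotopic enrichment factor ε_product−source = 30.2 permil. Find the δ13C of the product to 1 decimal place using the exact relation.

To first order, δ_product ≈ δ_source + ε = 4.4 permil.
Exactly, δ_product = (δ_source + 1000)·(ε/1000 + 1) − 1000.
δ_product = (-25.8 + 1000) × (30.2/1000 + 1) − 1000
δ_product = 3.62 permil

3.6 permil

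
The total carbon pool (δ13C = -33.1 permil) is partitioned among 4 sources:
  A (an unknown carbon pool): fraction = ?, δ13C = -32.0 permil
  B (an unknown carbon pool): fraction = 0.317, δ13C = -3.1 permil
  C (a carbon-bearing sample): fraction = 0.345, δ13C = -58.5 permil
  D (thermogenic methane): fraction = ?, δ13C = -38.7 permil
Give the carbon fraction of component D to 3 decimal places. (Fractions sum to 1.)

Let f_D and f_A be the unknown fractions; fractions sum to 1 so f_D + f_A = 0.338.
Mass balance: Σ fᵢ·δᵢ = δ_bulk ⇒ f_D·(-38.7) + f_A·(-32.0) = -33.1 − (-21.165) = -11.935
Substitute f_A = 0.338 − f_D:
f_D·(-38.7 − -32.0) = -11.935 − 0.338×(-32.0) = -1.119
f_D = -1.119 / -6.7 = 0.1670

0.167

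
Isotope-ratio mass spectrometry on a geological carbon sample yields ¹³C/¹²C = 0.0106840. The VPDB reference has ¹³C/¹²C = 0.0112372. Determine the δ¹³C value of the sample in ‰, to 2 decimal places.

δ¹³C = (R_sample / R_standard − 1) × 1000
R_sample / R_standard = 0.0106840 / 0.0112372 = 0.950771
δ¹³C = (0.950771 − 1) × 1000 = -49.229‰

-49.23‰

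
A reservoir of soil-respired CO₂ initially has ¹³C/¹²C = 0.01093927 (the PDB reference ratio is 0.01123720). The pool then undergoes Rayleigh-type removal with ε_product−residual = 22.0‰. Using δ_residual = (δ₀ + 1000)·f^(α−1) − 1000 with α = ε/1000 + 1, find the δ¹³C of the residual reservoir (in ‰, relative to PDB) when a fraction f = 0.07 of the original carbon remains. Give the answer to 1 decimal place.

-81.8‰

δ₀ = (0.01093927/0.01123720 − 1)×1000 = (0.973487 − 1)×1000 = -26.513‰
α − 1 = ε/1000 = 0.0220
f^(α−1) = 0.07^(0.0220) = 0.943175
δ_res = (-26.513 + 1000) × 0.943175 − 1000 = 918.168 − 1000 = -81.83‰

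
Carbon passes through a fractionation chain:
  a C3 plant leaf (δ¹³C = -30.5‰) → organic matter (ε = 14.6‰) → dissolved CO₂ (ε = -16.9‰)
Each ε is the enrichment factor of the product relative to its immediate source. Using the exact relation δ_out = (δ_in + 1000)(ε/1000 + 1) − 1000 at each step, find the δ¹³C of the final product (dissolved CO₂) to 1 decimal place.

-33.0‰

step 1: δ = (-30.50 + 1000)·(14.6/1000 + 1) − 1000 = -16.35‰
step 2: δ = (-16.35 + 1000)·(-16.9/1000 + 1) − 1000 = -32.97‰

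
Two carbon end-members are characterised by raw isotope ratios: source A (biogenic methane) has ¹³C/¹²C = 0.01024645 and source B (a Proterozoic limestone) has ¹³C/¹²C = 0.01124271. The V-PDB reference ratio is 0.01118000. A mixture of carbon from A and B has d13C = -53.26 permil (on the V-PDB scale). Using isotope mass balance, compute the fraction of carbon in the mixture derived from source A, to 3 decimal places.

0.661

δ_A = (0.01024645/0.01118000 − 1)×1000 = (0.916498 − 1)×1000 = -83.502 permil
δ_B = (0.01124271/0.01118000 − 1)×1000 = (1.005609 − 1)×1000 = 5.609 permil
f_A = (δ_mix − δ_B)/(δ_A − δ_B) = (-53.26 − (5.609))/(-83.502 − (5.609))
f_A = -58.869 / -89.111 = 0.6606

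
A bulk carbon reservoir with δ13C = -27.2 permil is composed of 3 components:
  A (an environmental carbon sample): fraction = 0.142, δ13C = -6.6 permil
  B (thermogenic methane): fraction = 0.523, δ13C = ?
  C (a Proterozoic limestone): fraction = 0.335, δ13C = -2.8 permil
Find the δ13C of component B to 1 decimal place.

-48.4 permil

Isotope mass balance: δ_bulk = Σ fᵢ·δᵢ.
-27.2 = 0.142×(-6.6) + 0.523×δ_B + 0.335×(-2.8)
0.523·δ_B = -27.2 − (-1.875) = -25.325
δ_B = -25.325 / 0.523 = -48.42 permil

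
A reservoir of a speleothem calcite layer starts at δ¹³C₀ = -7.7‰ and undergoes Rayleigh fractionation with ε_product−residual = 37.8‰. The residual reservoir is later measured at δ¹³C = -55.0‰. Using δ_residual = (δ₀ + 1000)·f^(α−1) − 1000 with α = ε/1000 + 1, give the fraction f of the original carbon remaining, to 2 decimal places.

0.27

α − 1 = ε/1000 = 0.0378
(δ_res + 1000)/(δ₀ + 1000) = (-55.0 + 1000)/(-7.7 + 1000) = 945.0/992.3 = 0.952333
f = 0.952333^(1/0.0378) = exp(ln(0.952333)/0.0378) = exp(-0.04884/0.0378)
f = exp(-1.2921) = 0.2747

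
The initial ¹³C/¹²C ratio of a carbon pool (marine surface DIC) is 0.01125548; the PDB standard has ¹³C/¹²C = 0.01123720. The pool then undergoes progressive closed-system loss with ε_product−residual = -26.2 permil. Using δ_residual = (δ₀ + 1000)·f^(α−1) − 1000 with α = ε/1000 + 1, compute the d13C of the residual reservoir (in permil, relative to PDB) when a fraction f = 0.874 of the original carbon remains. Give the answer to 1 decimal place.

δ₀ = (0.01125548/0.01123720 − 1)×1000 = (1.001627 − 1)×1000 = 1.627 permil
α − 1 = ε/1000 = -0.0262
f^(α−1) = 0.874^(-0.0262) = 1.003535
δ_res = (1.627 + 1000) × 1.003535 − 1000 = 1005.167 − 1000 = 5.17 permil

5.2 permil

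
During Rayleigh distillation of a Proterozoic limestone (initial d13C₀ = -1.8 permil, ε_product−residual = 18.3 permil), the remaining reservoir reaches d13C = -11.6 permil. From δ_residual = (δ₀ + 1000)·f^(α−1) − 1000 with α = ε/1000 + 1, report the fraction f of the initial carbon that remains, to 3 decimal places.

0.583

α − 1 = ε/1000 = 0.0183
(δ_res + 1000)/(δ₀ + 1000) = (-11.6 + 1000)/(-1.8 + 1000) = 988.4/998.2 = 0.990182
f = 0.990182^(1/0.0183) = exp(ln(0.990182)/0.0183) = exp(-0.00987/0.0183)
f = exp(-0.5391) = 0.5833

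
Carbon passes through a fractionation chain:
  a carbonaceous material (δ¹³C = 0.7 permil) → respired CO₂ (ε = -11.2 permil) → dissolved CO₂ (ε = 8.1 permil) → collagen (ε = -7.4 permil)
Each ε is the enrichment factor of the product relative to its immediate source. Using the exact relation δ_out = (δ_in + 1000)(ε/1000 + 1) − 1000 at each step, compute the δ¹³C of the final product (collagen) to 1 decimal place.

-9.9 permil

step 1: δ = (0.70 + 1000)·(-11.2/1000 + 1) − 1000 = -10.51 permil
step 2: δ = (-10.51 + 1000)·(8.1/1000 + 1) − 1000 = -2.49 permil
step 3: δ = (-2.49 + 1000)·(-7.4/1000 + 1) − 1000 = -9.87 permil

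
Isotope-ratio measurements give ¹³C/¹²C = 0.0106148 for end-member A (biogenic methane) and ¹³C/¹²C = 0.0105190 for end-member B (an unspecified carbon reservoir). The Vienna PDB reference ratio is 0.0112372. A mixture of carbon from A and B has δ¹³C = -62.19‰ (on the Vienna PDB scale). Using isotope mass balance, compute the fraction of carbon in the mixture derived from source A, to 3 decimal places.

0.202

δ_A = (0.0106148/0.0112372 − 1)×1000 = (0.944613 − 1)×1000 = -55.387‰
δ_B = (0.0105190/0.0112372 − 1)×1000 = (0.936087 − 1)×1000 = -63.913‰
f_A = (δ_mix − δ_B)/(δ_A − δ_B) = (-62.19 − (-63.913))/(-55.387 − (-63.913))
f_A = 1.723 / 8.525 = 0.2021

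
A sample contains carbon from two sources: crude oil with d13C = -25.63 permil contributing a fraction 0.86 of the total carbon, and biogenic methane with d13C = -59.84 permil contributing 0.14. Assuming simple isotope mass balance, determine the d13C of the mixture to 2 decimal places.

δ_mix = f_A·δ_A + f_B·δ_B
δ_mix = 0.86 × (-25.63) + 0.14 × (-59.84)
δ_mix = -22.042 + -8.378 = -30.419 permil

-30.42 permil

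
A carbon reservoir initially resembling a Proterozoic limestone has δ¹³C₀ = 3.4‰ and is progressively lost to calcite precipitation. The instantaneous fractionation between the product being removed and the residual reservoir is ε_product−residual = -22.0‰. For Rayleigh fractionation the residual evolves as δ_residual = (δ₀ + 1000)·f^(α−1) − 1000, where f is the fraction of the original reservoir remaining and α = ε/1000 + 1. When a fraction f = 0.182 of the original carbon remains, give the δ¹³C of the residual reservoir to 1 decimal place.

Rayleigh residual: δ_res = (δ₀ + 1000)·f^(α−1) − 1000
α = ε/1000 + 1 = 0.97800, so α − 1 = -0.02200
f^(α−1) = 0.182^(-0.02200) = 1.038194
δ_res = (3.4 + 1000) × 1.038194 − 1000 = 1041.724 − 1000 = 41.72‰

41.7‰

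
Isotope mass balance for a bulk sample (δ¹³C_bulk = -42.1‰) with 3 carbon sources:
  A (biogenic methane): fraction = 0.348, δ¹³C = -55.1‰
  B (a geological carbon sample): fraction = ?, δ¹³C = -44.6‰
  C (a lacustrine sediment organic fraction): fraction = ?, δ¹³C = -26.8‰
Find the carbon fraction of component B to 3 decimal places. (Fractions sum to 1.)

Let f_B and f_C be the unknown fractions; fractions sum to 1 so f_B + f_C = 0.652.
Mass balance: Σ fᵢ·δᵢ = δ_bulk ⇒ f_B·(-44.6) + f_C·(-26.8) = -42.1 − (-19.175) = -22.925
Substitute f_C = 0.652 − f_B:
f_B·(-44.6 − -26.8) = -22.925 − 0.652×(-26.8) = -5.452
f_B = -5.452 / -17.8 = 0.3063

0.306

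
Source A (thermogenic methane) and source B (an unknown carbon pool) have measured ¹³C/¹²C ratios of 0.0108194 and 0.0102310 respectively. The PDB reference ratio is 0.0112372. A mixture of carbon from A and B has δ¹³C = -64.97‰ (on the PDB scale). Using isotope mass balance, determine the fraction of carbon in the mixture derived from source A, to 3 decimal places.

0.469

δ_A = (0.0108194/0.0112372 − 1)×1000 = (0.962820 − 1)×1000 = -37.180‰
δ_B = (0.0102310/0.0112372 − 1)×1000 = (0.910458 − 1)×1000 = -89.542‰
f_A = (δ_mix − δ_B)/(δ_A − δ_B) = (-64.97 − (-89.542))/(-37.180 − (-89.542))
f_A = 24.572 / 52.362 = 0.4693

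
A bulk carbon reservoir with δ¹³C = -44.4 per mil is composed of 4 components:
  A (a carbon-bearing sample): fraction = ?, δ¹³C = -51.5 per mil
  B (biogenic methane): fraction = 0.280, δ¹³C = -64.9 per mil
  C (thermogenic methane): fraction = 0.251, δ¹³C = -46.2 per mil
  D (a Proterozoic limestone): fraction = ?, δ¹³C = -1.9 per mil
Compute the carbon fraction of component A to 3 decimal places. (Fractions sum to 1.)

0.277

Let f_A and f_D be the unknown fractions; fractions sum to 1 so f_A + f_D = 0.469.
Mass balance: Σ fᵢ·δᵢ = δ_bulk ⇒ f_A·(-51.5) + f_D·(-1.9) = -44.4 − (-29.768) = -14.632
Substitute f_D = 0.469 − f_A:
f_A·(-51.5 − -1.9) = -14.632 − 0.469×(-1.9) = -13.741
f_A = -13.741 / -49.6 = 0.2770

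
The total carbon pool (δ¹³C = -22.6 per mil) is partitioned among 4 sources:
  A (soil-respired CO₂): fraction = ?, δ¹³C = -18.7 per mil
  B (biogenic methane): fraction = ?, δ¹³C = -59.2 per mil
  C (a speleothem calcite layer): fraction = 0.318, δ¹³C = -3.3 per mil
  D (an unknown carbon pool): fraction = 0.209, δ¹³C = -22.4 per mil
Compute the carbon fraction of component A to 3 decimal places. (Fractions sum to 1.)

Let f_A and f_B be the unknown fractions; fractions sum to 1 so f_A + f_B = 0.473.
Mass balance: Σ fᵢ·δᵢ = δ_bulk ⇒ f_A·(-18.7) + f_B·(-59.2) = -22.6 − (-5.731) = -16.869
Substitute f_B = 0.473 − f_A:
f_A·(-18.7 − -59.2) = -16.869 − 0.473×(-59.2) = 11.133
f_A = 11.133 / 40.5 = 0.2749

0.275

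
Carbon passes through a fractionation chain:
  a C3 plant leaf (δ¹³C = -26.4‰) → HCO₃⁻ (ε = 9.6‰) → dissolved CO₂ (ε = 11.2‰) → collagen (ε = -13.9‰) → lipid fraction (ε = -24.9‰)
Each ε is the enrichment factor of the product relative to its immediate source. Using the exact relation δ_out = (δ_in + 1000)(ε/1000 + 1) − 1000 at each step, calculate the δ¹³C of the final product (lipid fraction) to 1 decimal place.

-44.3‰

step 1: δ = (-26.40 + 1000)·(9.6/1000 + 1) − 1000 = -17.05‰
step 2: δ = (-17.05 + 1000)·(11.2/1000 + 1) − 1000 = -6.04‰
step 3: δ = (-6.04 + 1000)·(-13.9/1000 + 1) − 1000 = -19.86‰
step 4: δ = (-19.86 + 1000)·(-24.9/1000 + 1) − 1000 = -44.27‰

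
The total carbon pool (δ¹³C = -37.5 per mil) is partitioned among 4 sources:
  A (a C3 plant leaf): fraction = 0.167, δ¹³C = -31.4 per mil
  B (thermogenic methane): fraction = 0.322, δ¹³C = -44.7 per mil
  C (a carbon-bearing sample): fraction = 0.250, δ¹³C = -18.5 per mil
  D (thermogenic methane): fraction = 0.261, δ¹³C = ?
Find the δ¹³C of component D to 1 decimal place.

-50.7 per mil

Isotope mass balance: δ_bulk = Σ fᵢ·δᵢ.
-37.5 = 0.167×(-31.4) + 0.322×(-44.7) + 0.250×(-18.5) + 0.261×δ_D
0.261·δ_D = -37.5 − (-24.262) = -13.238
δ_D = -13.238 / 0.261 = -50.72 per mil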